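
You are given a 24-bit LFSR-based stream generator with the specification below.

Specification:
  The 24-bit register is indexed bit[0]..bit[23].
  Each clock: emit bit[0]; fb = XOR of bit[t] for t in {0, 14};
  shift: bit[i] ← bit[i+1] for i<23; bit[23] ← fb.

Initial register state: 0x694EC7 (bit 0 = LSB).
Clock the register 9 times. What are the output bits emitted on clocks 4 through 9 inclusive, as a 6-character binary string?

000110

reg_0 = 0x694EC7
clock 1: out=1, reg = 0x34A763
clock 2: out=1, reg = 0x9A53B1
clock 3: out=1, reg = 0x4D29D8
clock 4: out=0, reg = 0x2694EC
clock 5: out=0, reg = 0x134A76
clock 6: out=0, reg = 0x89A53B
clock 7: out=1, reg = 0xC4D29D
clock 8: out=1, reg = 0x62694E
clock 9: out=0, reg = 0xB134A7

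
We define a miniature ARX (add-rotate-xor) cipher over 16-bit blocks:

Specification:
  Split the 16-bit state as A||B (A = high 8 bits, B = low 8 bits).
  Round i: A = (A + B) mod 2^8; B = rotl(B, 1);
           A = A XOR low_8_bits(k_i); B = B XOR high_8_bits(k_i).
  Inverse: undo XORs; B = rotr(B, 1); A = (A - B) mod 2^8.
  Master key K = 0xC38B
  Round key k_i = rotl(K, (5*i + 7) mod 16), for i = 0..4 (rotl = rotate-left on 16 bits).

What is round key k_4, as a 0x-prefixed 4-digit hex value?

K = 0xC38B
k_0 = rotl(K, (5*0+7) mod 16) = rotl(K, 7) = 0xC5E1
k_1 = rotl(K, (5*1+7) mod 16) = rotl(K, 12) = 0xBC38
k_2 = rotl(K, (5*2+7) mod 16) = rotl(K, 1) = 0x8717
k_3 = rotl(K, (5*3+7) mod 16) = rotl(K, 6) = 0xE2F0
k_4 = rotl(K, (5*4+7) mod 16) = rotl(K, 11) = 0x5E1C

0x5E1C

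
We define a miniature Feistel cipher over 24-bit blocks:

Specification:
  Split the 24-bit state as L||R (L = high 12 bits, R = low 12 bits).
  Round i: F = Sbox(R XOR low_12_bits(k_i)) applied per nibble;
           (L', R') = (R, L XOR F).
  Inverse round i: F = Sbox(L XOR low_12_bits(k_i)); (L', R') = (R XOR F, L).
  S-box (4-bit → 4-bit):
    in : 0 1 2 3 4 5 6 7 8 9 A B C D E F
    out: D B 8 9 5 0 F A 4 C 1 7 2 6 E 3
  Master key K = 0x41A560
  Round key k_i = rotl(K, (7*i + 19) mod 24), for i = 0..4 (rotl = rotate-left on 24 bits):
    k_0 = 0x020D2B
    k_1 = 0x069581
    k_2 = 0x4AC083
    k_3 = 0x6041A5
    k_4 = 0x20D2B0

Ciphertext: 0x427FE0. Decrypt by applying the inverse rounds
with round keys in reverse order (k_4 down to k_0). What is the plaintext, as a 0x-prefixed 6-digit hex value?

s_0 = ciphertext = 0x427FE0
s_1 = InvRound(s_0, k_4) = 0x02A427
s_2 = InvRound(s_1, k_3) = 0xF6402A
s_3 = InvRound(s_2, k_2) = 0x3C0F64
s_4 = InvRound(s_3, k_1) = 0x03F3C0
s_5 = InvRound(s_4, k_0) = 0x57503F

0x57503F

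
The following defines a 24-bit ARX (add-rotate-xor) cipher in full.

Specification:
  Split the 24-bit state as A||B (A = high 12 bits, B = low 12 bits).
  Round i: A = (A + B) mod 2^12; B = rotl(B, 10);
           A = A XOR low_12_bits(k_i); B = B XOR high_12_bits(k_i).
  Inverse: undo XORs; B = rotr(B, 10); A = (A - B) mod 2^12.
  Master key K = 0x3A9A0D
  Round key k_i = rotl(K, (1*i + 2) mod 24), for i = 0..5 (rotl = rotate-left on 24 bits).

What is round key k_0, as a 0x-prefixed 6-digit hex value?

K = 0x3A9A0D
k_0 = rotl(K, (1*0+2) mod 24) = rotl(K, 2) = 0xEA6834

0xEA6834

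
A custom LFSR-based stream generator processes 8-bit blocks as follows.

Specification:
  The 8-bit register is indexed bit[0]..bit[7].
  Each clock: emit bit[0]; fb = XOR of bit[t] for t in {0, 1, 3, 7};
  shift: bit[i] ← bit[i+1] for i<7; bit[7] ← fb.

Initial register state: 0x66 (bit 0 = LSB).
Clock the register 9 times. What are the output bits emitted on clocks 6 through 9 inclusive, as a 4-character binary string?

1101

reg_0 = 0x66
clock 1: out=0, reg = 0xB3
clock 2: out=1, reg = 0xD9
clock 3: out=1, reg = 0xEC
clock 4: out=0, reg = 0x76
clock 5: out=0, reg = 0xBB
clock 6: out=1, reg = 0x5D
clock 7: out=1, reg = 0x2E
clock 8: out=0, reg = 0x17
clock 9: out=1, reg = 0x0B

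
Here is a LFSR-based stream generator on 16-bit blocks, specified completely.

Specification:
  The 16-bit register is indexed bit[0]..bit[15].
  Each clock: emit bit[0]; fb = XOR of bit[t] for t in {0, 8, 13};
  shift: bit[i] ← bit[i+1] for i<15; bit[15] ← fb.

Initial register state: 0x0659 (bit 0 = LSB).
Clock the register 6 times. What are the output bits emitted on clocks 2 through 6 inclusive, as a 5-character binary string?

reg_0 = 0x0659
clock 1: out=1, reg = 0x832C
clock 2: out=0, reg = 0xC196
clock 3: out=0, reg = 0xE0CB
clock 4: out=1, reg = 0x7065
clock 5: out=1, reg = 0x3832
clock 6: out=0, reg = 0x9C19

00110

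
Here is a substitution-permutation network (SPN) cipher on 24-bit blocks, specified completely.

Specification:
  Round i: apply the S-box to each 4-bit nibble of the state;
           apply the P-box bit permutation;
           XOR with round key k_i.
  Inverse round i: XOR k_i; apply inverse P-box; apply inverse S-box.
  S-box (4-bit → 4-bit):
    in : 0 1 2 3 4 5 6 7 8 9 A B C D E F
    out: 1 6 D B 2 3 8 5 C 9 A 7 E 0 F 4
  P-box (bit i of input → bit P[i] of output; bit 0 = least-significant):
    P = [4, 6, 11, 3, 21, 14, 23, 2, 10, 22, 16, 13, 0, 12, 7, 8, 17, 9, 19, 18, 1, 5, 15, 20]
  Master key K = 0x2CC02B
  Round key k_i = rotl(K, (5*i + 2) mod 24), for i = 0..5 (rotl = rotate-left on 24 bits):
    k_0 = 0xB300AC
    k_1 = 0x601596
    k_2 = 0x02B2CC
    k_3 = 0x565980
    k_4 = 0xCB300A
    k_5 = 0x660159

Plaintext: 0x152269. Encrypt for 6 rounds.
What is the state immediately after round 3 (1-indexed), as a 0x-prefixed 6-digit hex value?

s_0 = plaintext = 0x152269
s_1 = Round(s_0, k_0) = 0xB0A711
s_2 = Round(s_1, k_1) = 0xE3C8F4
s_3 = Round(s_2, k_2) = 0x95012E
s_4 = Round(s_3, k_3) = 0xA553DF
s_5 = Round(s_4, k_4) = 0x990E2B
s_6 = Round(s_5, k_5) = 0x912D0E

0x95012E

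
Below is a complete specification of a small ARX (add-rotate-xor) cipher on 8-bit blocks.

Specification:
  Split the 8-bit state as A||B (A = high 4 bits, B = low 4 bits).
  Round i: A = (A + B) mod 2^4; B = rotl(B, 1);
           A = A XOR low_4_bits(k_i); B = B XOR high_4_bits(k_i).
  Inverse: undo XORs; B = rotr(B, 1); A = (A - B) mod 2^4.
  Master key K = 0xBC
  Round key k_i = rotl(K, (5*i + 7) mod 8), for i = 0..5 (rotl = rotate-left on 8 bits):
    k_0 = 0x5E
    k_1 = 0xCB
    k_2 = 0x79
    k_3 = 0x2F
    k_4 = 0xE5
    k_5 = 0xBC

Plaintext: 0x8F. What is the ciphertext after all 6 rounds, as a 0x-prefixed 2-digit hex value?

0xFC

s_0 = plaintext = 0x8F
s_1 = Round(s_0, k_0) = 0x9A
s_2 = Round(s_1, k_1) = 0x89
s_3 = Round(s_2, k_2) = 0x84
s_4 = Round(s_3, k_3) = 0x3A
s_5 = Round(s_4, k_4) = 0x8B
s_6 = Round(s_5, k_5) = 0xFC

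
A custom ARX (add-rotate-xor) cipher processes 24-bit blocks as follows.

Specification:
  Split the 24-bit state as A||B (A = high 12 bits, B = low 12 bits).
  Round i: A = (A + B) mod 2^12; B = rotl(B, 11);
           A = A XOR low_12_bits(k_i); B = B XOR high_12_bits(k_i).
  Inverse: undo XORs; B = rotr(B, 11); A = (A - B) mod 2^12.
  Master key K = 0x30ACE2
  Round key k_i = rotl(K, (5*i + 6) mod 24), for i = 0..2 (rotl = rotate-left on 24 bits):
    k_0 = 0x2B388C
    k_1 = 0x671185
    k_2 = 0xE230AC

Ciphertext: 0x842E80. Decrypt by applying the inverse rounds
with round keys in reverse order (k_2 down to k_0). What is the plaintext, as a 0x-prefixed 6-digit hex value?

0x5789BB

s_0 = ciphertext = 0x842E80
s_1 = InvRound(s_0, k_2) = 0x7A8146
s_2 = InvRound(s_1, k_1) = 0x7BFE6E
s_3 = InvRound(s_2, k_0) = 0x5789BB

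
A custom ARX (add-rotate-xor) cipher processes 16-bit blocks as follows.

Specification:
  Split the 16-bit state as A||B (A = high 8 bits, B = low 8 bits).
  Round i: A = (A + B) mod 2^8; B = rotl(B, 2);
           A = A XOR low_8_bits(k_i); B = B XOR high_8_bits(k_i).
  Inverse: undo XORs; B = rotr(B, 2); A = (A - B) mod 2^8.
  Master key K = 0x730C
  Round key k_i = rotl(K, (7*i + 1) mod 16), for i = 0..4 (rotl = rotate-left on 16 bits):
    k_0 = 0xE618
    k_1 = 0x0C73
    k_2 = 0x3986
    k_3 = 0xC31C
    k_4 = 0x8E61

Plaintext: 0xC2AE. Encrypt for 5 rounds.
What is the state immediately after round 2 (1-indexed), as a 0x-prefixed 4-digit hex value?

s_0 = plaintext = 0xC2AE
s_1 = Round(s_0, k_0) = 0x685C
s_2 = Round(s_1, k_1) = 0xB77D
s_3 = Round(s_2, k_2) = 0xB2CC
s_4 = Round(s_3, k_3) = 0x62F0
s_5 = Round(s_4, k_4) = 0x334D

0xB77D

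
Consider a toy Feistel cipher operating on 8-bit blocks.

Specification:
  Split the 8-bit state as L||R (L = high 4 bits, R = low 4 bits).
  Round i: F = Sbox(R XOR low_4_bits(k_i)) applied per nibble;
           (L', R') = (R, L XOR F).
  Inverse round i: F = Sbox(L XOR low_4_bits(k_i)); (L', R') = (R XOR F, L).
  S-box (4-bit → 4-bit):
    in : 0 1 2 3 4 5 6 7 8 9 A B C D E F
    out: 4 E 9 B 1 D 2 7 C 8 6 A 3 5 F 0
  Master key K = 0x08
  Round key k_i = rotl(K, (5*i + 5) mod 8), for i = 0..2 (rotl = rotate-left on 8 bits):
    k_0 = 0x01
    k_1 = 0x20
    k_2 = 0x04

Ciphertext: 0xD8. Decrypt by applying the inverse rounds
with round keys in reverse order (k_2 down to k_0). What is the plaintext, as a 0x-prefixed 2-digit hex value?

s_0 = ciphertext = 0xD8
s_1 = InvRound(s_0, k_2) = 0x0D
s_2 = InvRound(s_1, k_1) = 0x90
s_3 = InvRound(s_2, k_0) = 0xC9

0xC9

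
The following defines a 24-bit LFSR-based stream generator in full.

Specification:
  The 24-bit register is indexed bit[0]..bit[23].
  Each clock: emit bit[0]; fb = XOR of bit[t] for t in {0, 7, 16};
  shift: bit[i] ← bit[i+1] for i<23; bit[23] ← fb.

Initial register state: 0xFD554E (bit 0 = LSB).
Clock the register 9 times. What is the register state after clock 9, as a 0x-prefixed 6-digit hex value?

0x0CFEAA

reg_0 = 0xFD554E
clock 1: out=0, reg = 0xFEAAA7
clock 2: out=1, reg = 0x7F5553
clock 3: out=1, reg = 0x3FAAA9
clock 4: out=1, reg = 0x9FD554
clock 5: out=0, reg = 0xCFEAAA
clock 6: out=0, reg = 0x67F555
clock 7: out=1, reg = 0x33FAAA
clock 8: out=0, reg = 0x19FD55
clock 9: out=1, reg = 0x0CFEAA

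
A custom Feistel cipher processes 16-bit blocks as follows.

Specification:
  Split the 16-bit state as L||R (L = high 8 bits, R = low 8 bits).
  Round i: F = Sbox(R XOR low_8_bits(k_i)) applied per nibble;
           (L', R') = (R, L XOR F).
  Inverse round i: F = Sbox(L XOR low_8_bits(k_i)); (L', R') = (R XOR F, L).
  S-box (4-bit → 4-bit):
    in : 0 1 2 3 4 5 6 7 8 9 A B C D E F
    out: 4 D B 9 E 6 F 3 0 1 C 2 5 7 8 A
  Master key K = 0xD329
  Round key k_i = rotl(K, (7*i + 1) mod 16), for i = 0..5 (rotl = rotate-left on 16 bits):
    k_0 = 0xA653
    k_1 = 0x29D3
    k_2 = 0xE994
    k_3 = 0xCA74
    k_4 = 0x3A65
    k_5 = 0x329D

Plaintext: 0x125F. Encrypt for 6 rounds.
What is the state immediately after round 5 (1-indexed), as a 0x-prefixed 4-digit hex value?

s_0 = plaintext = 0x125F
s_1 = Round(s_0, k_0) = 0x5F57
s_2 = Round(s_1, k_1) = 0x5751
s_3 = Round(s_2, k_2) = 0x5101
s_4 = Round(s_3, k_3) = 0x0167
s_5 = Round(s_4, k_4) = 0x674A
s_6 = Round(s_5, k_5) = 0x4A14

0x674A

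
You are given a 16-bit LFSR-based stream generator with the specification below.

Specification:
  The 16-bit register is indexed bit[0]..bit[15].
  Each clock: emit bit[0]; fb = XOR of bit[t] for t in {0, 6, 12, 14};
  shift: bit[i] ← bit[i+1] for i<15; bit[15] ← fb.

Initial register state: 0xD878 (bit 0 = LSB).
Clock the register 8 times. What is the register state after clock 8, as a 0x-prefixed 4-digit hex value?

0x8BD8

reg_0 = 0xD878
clock 1: out=0, reg = 0xEC3C
clock 2: out=0, reg = 0xF61E
clock 3: out=0, reg = 0x7B0F
clock 4: out=1, reg = 0xBD87
clock 5: out=1, reg = 0x5EC3
clock 6: out=1, reg = 0x2F61
clock 7: out=1, reg = 0x17B0
clock 8: out=0, reg = 0x8BD8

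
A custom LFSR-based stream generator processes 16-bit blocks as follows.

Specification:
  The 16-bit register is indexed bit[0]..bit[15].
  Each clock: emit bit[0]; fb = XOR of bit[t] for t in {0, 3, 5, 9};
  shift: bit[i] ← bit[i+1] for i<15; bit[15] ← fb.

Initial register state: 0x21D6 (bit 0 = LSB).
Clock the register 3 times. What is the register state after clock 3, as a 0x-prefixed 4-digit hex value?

reg_0 = 0x21D6
clock 1: out=0, reg = 0x10EB
clock 2: out=1, reg = 0x8875
clock 3: out=1, reg = 0x443A

0x443A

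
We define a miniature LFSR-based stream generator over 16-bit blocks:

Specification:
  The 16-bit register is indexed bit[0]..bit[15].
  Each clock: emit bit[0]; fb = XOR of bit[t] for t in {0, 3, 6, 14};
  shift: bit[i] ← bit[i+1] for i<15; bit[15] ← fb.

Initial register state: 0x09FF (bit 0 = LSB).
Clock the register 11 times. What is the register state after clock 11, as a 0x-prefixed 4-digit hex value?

reg_0 = 0x09FF
clock 1: out=1, reg = 0x84FF
clock 2: out=1, reg = 0xC27F
clock 3: out=1, reg = 0x613F
clock 4: out=1, reg = 0xB09F
clock 5: out=1, reg = 0x584F
clock 6: out=1, reg = 0x2C27
clock 7: out=1, reg = 0x9613
clock 8: out=1, reg = 0xCB09
clock 9: out=1, reg = 0xE584
clock 10: out=0, reg = 0xF2C2
clock 11: out=0, reg = 0x7961

0x7961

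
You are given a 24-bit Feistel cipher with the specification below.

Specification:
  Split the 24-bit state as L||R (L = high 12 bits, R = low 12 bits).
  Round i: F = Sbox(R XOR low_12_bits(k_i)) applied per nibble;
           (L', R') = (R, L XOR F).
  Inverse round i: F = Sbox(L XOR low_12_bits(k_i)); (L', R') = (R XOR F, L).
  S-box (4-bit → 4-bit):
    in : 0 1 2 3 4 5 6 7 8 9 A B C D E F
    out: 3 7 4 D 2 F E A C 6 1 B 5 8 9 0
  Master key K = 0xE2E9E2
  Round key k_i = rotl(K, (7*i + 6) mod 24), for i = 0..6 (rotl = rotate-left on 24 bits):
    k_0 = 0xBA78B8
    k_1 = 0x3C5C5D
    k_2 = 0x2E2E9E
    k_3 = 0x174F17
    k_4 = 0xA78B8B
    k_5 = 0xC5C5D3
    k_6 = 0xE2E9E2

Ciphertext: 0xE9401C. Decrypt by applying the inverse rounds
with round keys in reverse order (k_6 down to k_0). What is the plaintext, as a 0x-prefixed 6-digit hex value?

0xB926F9

s_0 = ciphertext = 0xE9401C
s_1 = InvRound(s_0, k_6) = 0xAB2E94
s_2 = InvRound(s_1, k_5) = 0xE73AB2
s_3 = InvRound(s_2, k_4) = 0x5BEE73
s_4 = InvRound(s_3, k_3) = 0xF655BE
s_5 = InvRound(s_4, k_2) = 0x2B5F65
s_6 = InvRound(s_5, k_1) = 0x6F92B5
s_7 = InvRound(s_6, k_0) = 0xB926F9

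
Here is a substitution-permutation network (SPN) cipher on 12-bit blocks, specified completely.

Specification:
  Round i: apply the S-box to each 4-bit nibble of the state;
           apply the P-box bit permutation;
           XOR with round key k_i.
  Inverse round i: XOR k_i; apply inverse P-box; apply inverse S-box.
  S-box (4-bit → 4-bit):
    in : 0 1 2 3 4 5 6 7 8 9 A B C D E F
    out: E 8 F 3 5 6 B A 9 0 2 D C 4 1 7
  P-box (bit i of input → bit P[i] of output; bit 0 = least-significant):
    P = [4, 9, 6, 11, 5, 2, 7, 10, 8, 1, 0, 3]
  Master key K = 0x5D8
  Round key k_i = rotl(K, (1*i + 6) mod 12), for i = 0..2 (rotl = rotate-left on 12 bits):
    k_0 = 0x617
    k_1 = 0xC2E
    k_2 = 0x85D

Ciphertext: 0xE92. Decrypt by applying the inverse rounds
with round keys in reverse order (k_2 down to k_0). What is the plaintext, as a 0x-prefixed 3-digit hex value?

s_0 = ciphertext = 0xE92
s_1 = InvRound(s_0, k_2) = 0x005
s_2 = InvRound(s_1, k_1) = 0x081
s_3 = InvRound(s_2, k_0) = 0xA03

0xA03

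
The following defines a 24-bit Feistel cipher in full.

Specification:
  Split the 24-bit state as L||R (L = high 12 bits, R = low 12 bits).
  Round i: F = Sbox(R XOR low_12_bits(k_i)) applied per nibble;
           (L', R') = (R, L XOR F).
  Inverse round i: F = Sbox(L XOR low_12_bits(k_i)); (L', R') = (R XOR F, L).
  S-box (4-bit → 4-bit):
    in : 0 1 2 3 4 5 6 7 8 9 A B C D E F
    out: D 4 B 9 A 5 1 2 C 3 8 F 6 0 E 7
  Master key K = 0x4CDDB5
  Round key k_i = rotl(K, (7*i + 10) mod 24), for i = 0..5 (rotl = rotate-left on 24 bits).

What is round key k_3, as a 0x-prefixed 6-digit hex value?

K = 0x4CDDB5
k_0 = rotl(K, (7*0+10) mod 24) = rotl(K, 10) = 0x76D533
k_1 = rotl(K, (7*1+10) mod 24) = rotl(K, 17) = 0x6A99BB
k_2 = rotl(K, (7*2+10) mod 24) = rotl(K, 0) = 0x4CDDB5
k_3 = rotl(K, (7*3+10) mod 24) = rotl(K, 7) = 0x6EDAA6

0x6EDAA6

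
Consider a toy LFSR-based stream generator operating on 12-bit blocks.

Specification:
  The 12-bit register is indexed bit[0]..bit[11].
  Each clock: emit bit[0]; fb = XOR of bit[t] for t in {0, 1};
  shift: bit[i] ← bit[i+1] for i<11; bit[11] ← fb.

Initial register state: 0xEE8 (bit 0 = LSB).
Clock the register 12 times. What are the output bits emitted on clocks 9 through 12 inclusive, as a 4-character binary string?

reg_0 = 0xEE8
clock 1: out=0, reg = 0x774
clock 2: out=0, reg = 0x3BA
clock 3: out=0, reg = 0x9DD
clock 4: out=1, reg = 0xCEE
clock 5: out=0, reg = 0xE77
clock 6: out=1, reg = 0x73B
clock 7: out=1, reg = 0x39D
clock 8: out=1, reg = 0x9CE
clock 9: out=0, reg = 0xCE7
clock 10: out=1, reg = 0x673
clock 11: out=1, reg = 0x339
clock 12: out=1, reg = 0x99C

0111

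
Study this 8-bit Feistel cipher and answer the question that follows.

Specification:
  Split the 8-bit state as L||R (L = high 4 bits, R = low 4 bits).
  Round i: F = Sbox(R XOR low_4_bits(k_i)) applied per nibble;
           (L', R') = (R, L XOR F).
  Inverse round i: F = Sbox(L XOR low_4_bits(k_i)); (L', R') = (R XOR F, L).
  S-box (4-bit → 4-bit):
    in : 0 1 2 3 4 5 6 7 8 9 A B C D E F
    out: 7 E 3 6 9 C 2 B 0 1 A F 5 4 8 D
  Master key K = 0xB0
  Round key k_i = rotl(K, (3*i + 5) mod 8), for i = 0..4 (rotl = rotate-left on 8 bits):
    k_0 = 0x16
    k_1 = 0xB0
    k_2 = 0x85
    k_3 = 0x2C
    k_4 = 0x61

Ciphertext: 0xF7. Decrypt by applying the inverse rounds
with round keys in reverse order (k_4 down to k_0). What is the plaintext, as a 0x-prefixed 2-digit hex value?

0x63

s_0 = ciphertext = 0xF7
s_1 = InvRound(s_0, k_4) = 0xFF
s_2 = InvRound(s_1, k_3) = 0x9F
s_3 = InvRound(s_2, k_2) = 0xA9
s_4 = InvRound(s_3, k_1) = 0x3A
s_5 = InvRound(s_4, k_0) = 0x63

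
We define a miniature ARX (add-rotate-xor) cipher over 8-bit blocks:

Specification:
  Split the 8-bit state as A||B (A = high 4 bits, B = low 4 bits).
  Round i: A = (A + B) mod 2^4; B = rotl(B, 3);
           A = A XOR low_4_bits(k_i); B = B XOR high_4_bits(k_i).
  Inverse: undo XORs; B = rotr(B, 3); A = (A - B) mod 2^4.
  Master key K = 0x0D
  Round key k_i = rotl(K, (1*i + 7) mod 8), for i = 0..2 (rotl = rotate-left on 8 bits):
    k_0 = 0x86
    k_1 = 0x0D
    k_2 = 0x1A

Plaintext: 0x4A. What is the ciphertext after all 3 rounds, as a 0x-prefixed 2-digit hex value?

s_0 = plaintext = 0x4A
s_1 = Round(s_0, k_0) = 0x8D
s_2 = Round(s_1, k_1) = 0x8E
s_3 = Round(s_2, k_2) = 0xC6

0xC6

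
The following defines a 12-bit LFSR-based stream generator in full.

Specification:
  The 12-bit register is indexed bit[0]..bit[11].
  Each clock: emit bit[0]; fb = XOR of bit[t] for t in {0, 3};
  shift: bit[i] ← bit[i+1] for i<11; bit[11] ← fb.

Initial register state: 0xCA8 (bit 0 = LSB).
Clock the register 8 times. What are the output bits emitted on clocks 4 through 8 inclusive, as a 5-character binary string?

reg_0 = 0xCA8
clock 1: out=0, reg = 0xE54
clock 2: out=0, reg = 0x72A
clock 3: out=0, reg = 0xB95
clock 4: out=1, reg = 0xDCA
clock 5: out=0, reg = 0xEE5
clock 6: out=1, reg = 0xF72
clock 7: out=0, reg = 0x7B9
clock 8: out=1, reg = 0x3DC

10101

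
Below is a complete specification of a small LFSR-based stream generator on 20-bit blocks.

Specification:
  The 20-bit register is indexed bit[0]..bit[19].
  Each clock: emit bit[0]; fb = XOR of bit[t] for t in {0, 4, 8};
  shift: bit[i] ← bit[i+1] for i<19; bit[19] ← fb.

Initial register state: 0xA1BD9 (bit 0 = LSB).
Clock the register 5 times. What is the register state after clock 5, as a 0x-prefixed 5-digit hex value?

reg_0 = 0xA1BD9
clock 1: out=1, reg = 0xD0DEC
clock 2: out=0, reg = 0xE86F6
clock 3: out=0, reg = 0xF437B
clock 4: out=1, reg = 0xFA1BD
clock 5: out=1, reg = 0xFD0DE

0xFD0DE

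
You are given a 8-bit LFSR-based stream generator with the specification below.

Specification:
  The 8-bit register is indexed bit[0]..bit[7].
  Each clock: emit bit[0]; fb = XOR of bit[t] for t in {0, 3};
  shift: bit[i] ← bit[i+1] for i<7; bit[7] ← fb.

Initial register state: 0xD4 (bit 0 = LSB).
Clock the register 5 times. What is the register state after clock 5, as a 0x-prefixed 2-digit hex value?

0x76

reg_0 = 0xD4
clock 1: out=0, reg = 0x6A
clock 2: out=0, reg = 0xB5
clock 3: out=1, reg = 0xDA
clock 4: out=0, reg = 0xED
clock 5: out=1, reg = 0x76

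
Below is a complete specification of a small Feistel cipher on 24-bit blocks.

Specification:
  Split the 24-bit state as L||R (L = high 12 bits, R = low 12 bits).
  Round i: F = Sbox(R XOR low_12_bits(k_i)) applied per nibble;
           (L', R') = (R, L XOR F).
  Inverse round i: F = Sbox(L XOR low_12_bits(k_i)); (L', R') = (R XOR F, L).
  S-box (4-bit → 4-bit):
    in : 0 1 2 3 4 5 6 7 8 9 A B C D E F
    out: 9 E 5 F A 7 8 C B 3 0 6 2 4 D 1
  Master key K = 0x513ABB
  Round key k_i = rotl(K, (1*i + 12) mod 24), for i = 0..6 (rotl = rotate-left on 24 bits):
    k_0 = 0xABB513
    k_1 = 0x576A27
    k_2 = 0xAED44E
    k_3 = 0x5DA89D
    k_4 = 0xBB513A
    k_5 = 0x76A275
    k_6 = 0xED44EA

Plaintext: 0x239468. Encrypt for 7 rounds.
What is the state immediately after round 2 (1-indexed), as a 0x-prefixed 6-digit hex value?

s_0 = plaintext = 0x239468
s_1 = Round(s_0, k_0) = 0x468CFF
s_2 = Round(s_1, k_1) = 0xCFFC23
s_3 = Round(s_2, k_2) = 0xC2377B
s_4 = Round(s_3, k_3) = 0x77BDFB
s_5 = Round(s_4, k_4) = 0xDFB555
s_6 = Round(s_5, k_5) = 0x5551A2
s_7 = Round(s_6, k_6) = 0x1A22FE

0xCFFC23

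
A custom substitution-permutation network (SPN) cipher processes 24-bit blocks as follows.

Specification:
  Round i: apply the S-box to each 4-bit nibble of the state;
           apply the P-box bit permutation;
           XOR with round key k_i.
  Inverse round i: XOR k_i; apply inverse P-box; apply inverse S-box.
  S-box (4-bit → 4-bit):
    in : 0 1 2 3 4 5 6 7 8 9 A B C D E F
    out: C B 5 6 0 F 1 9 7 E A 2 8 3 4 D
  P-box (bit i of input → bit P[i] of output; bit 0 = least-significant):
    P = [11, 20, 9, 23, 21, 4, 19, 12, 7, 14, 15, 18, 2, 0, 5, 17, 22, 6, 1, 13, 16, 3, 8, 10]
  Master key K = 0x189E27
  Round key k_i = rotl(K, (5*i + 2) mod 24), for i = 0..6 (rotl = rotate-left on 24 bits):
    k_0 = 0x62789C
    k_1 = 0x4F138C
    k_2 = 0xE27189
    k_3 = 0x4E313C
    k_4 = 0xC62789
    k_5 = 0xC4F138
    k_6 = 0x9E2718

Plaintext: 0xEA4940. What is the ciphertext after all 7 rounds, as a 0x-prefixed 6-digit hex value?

s_0 = plaintext = 0xEA4940
s_1 = Round(s_0, k_0) = 0xE69BDC
s_2 = Round(s_1, k_1) = 0xAD52BD
s_3 = Round(s_2, k_2) = 0xB0FD74
s_4 = Round(s_3, k_3) = 0x6C4192
s_5 = Round(s_4, k_4) = 0xCB5D19
s_6 = Round(s_5, k_5) = 0x76A7CD
s_7 = Round(s_6, k_6) = 0xC93B99

0xC93B99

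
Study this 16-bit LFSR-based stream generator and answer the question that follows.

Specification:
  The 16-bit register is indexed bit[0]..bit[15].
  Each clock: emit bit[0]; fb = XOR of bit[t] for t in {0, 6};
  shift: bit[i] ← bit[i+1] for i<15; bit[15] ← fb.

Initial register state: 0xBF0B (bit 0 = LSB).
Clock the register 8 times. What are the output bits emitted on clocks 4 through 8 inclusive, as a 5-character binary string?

10000

reg_0 = 0xBF0B
clock 1: out=1, reg = 0xDF85
clock 2: out=1, reg = 0xEFC2
clock 3: out=0, reg = 0xF7E1
clock 4: out=1, reg = 0x7BF0
clock 5: out=0, reg = 0xBDF8
clock 6: out=0, reg = 0xDEFC
clock 7: out=0, reg = 0xEF7E
clock 8: out=0, reg = 0xF7BF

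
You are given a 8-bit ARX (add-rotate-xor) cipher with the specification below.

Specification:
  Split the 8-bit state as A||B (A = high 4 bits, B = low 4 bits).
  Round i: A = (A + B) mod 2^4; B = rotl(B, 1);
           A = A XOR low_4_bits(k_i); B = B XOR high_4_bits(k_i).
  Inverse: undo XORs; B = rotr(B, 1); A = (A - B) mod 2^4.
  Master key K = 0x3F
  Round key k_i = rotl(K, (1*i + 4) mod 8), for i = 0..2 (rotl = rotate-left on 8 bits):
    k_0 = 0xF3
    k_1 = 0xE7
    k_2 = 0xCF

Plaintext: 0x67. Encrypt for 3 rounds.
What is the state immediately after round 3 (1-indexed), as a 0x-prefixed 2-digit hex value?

s_0 = plaintext = 0x67
s_1 = Round(s_0, k_0) = 0xE1
s_2 = Round(s_1, k_1) = 0x8C
s_3 = Round(s_2, k_2) = 0xB5

0xB5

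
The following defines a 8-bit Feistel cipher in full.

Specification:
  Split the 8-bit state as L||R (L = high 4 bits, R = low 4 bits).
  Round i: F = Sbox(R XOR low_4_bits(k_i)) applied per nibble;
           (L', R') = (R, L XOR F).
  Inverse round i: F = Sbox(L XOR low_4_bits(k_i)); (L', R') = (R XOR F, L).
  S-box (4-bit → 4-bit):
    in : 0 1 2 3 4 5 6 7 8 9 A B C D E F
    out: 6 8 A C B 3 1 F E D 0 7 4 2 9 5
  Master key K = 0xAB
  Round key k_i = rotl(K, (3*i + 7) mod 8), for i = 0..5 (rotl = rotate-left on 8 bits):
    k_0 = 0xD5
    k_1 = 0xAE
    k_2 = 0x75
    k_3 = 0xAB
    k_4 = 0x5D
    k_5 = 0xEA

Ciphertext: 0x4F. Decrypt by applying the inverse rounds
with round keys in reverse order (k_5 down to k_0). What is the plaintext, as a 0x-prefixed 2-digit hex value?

s_0 = ciphertext = 0x4F
s_1 = InvRound(s_0, k_5) = 0x64
s_2 = InvRound(s_1, k_4) = 0x36
s_3 = InvRound(s_2, k_3) = 0x83
s_4 = InvRound(s_3, k_2) = 0x18
s_5 = InvRound(s_4, k_1) = 0xD1
s_6 = InvRound(s_5, k_0) = 0xFD

0xFD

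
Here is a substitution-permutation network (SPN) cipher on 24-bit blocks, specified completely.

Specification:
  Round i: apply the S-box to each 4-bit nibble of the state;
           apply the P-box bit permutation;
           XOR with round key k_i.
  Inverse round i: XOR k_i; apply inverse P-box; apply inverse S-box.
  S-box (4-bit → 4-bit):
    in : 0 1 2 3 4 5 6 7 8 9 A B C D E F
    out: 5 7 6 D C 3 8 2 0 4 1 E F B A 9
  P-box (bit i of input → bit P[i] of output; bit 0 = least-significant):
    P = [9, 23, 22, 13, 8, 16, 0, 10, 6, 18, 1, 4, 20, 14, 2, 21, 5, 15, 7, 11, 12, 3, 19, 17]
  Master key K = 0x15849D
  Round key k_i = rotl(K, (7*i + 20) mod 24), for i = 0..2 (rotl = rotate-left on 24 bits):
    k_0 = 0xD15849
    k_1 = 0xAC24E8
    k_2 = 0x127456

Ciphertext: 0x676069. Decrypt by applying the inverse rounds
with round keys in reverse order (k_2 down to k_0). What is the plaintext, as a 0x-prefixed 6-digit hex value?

0xE56DD6

s_0 = ciphertext = 0x676069
s_1 = InvRound(s_0, k_2) = 0x5A3BB9
s_2 = InvRound(s_1, k_1) = 0xF6FD31
s_3 = InvRound(s_2, k_0) = 0xE56DD6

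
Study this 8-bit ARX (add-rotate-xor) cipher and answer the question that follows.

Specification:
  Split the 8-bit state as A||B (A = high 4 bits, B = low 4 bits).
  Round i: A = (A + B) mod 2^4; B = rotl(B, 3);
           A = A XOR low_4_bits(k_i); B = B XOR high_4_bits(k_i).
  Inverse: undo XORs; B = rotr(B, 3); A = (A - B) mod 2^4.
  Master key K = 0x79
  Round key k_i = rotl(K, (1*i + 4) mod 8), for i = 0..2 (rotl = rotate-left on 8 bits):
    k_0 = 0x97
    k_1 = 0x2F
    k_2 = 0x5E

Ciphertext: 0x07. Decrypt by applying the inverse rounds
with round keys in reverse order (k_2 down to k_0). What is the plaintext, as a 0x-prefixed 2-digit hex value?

0x4A

s_0 = ciphertext = 0x07
s_1 = InvRound(s_0, k_2) = 0xA4
s_2 = InvRound(s_1, k_1) = 0x9C
s_3 = InvRound(s_2, k_0) = 0x4A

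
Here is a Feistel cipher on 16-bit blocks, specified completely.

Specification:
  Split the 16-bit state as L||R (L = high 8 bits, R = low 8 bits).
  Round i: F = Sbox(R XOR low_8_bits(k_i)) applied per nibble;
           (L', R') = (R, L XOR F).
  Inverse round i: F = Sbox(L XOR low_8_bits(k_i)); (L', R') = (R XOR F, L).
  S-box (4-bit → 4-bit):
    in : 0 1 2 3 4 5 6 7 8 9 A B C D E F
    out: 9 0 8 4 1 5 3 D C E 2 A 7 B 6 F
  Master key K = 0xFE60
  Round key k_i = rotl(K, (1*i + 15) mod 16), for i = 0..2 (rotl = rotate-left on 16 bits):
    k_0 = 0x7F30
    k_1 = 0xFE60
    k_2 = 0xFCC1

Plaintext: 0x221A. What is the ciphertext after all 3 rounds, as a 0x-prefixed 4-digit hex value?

0x6388

s_0 = plaintext = 0x221A
s_1 = Round(s_0, k_0) = 0x1AA0
s_2 = Round(s_1, k_1) = 0xA063
s_3 = Round(s_2, k_2) = 0x6388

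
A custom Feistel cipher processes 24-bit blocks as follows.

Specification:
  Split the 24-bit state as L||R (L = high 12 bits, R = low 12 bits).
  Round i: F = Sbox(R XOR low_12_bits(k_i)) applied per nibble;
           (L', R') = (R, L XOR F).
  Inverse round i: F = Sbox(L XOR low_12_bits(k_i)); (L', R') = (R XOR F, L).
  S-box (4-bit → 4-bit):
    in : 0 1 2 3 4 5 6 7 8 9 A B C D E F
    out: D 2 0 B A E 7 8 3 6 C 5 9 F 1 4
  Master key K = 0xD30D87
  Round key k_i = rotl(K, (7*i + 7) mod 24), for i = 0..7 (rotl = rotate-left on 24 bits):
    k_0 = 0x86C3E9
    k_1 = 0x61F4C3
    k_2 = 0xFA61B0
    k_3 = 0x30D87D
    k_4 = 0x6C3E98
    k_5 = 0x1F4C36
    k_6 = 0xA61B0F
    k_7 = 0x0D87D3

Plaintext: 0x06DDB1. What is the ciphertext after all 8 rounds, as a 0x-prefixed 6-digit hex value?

0xB45F58

s_0 = plaintext = 0x06DDB1
s_1 = Round(s_0, k_0) = 0xDB118E
s_2 = Round(s_1, k_1) = 0x18E31E
s_3 = Round(s_2, k_2) = 0x31E14F
s_4 = Round(s_3, k_3) = 0x14F5AE
s_5 = Round(s_4, k_4) = 0x5AE4F8
s_6 = Round(s_5, k_5) = 0x4F863F
s_7 = Round(s_6, k_6) = 0x63FB45
s_8 = Round(s_7, k_7) = 0xB45F58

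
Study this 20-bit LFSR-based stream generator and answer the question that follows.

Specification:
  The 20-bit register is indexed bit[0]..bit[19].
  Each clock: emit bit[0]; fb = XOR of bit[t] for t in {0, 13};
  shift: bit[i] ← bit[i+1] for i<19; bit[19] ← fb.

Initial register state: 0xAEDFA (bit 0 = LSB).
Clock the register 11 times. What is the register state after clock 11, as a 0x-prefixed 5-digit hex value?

reg_0 = 0xAEDFA
clock 1: out=0, reg = 0xD76FD
clock 2: out=1, reg = 0x6BB7E
clock 3: out=0, reg = 0xB5DBF
clock 4: out=1, reg = 0xDAEDF
clock 5: out=1, reg = 0x6D76F
clock 6: out=1, reg = 0xB6BB7
clock 7: out=1, reg = 0x5B5DB
clock 8: out=1, reg = 0x2DAED
clock 9: out=1, reg = 0x96D76
clock 10: out=0, reg = 0xCB6BB
clock 11: out=1, reg = 0x65B5D

0x65B5D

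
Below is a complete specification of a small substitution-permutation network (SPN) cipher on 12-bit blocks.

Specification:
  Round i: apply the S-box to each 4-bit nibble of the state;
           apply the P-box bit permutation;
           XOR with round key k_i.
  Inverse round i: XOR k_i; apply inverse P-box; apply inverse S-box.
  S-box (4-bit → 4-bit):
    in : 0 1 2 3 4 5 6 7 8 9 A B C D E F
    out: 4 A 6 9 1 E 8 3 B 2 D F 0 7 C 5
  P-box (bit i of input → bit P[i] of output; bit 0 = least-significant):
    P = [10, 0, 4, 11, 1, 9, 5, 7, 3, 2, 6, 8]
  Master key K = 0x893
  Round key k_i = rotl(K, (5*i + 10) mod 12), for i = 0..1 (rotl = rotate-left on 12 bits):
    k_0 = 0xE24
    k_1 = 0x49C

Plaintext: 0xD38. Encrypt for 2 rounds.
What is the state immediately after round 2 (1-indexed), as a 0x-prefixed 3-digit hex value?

s_0 = plaintext = 0xD38
s_1 = Round(s_0, k_0) = 0x2EB
s_2 = Round(s_1, k_1) = 0x869

0x869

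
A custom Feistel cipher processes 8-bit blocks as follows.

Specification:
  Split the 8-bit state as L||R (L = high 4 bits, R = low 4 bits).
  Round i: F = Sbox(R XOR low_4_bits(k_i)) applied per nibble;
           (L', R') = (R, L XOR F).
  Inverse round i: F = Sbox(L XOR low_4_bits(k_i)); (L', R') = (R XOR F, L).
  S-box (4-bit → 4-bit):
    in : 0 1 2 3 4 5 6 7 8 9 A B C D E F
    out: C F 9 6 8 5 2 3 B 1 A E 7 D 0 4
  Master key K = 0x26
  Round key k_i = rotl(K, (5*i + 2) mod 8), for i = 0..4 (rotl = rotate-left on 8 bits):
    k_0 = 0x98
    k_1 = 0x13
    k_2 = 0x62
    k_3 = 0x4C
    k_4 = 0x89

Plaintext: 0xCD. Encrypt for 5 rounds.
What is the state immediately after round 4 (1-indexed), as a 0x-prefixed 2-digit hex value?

s_0 = plaintext = 0xCD
s_1 = Round(s_0, k_0) = 0xD9
s_2 = Round(s_1, k_1) = 0x97
s_3 = Round(s_2, k_2) = 0x7C
s_4 = Round(s_3, k_3) = 0xCB
s_5 = Round(s_4, k_4) = 0xB5

0xCB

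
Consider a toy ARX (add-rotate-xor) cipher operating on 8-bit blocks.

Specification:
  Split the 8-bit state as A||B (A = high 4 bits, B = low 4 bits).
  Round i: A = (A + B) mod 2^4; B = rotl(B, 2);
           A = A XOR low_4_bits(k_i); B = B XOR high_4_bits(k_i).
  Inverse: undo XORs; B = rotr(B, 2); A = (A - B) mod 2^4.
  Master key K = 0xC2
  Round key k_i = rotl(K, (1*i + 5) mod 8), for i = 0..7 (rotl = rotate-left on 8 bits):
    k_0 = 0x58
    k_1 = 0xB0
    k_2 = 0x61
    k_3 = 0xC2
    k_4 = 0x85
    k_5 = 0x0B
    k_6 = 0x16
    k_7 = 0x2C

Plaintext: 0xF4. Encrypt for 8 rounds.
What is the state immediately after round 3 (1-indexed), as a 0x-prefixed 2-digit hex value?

s_0 = plaintext = 0xF4
s_1 = Round(s_0, k_0) = 0xB4
s_2 = Round(s_1, k_1) = 0xFA
s_3 = Round(s_2, k_2) = 0x8C
s_4 = Round(s_3, k_3) = 0x6F
s_5 = Round(s_4, k_4) = 0x07
s_6 = Round(s_5, k_5) = 0xCD
s_7 = Round(s_6, k_6) = 0xF6
s_8 = Round(s_7, k_7) = 0x9B

0x8C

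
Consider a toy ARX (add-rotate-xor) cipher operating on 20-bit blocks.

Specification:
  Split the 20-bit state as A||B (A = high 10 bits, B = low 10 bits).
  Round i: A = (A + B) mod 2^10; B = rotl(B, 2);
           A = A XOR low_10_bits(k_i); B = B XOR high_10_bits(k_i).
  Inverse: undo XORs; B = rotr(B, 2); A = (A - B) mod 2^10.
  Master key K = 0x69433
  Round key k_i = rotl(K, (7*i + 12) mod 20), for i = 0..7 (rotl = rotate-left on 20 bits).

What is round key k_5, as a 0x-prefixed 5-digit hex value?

K = 0x69433
k_0 = rotl(K, (7*0+12) mod 20) = rotl(K, 12) = 0x33694
k_1 = rotl(K, (7*1+12) mod 20) = rotl(K, 19) = 0xB4A19
k_2 = rotl(K, (7*2+12) mod 20) = rotl(K, 6) = 0x50CDA
k_3 = rotl(K, (7*3+12) mod 20) = rotl(K, 13) = 0x66D28
k_4 = rotl(K, (7*4+12) mod 20) = rotl(K, 0) = 0x69433
k_5 = rotl(K, (7*5+12) mod 20) = rotl(K, 7) = 0xA19B4

0xA19B4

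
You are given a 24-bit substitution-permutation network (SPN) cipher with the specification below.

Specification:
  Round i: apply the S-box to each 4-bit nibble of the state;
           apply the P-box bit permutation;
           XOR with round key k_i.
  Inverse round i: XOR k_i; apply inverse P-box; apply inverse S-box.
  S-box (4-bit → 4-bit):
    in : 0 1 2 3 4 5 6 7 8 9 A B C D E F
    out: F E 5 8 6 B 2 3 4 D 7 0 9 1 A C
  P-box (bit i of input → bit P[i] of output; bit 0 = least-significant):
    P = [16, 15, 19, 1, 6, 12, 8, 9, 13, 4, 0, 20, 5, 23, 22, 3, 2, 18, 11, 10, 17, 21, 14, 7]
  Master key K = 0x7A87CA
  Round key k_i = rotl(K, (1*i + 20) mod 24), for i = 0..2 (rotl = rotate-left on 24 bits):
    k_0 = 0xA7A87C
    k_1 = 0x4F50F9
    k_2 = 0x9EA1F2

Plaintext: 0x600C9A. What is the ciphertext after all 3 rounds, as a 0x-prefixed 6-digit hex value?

0x397CFE

s_0 = plaintext = 0x600C9A
s_1 = Round(s_0, k_0) = 0x5A0710
s_2 = Round(s_1, k_1) = 0xA0EB47
s_3 = Round(s_2, k_2) = 0x397CFE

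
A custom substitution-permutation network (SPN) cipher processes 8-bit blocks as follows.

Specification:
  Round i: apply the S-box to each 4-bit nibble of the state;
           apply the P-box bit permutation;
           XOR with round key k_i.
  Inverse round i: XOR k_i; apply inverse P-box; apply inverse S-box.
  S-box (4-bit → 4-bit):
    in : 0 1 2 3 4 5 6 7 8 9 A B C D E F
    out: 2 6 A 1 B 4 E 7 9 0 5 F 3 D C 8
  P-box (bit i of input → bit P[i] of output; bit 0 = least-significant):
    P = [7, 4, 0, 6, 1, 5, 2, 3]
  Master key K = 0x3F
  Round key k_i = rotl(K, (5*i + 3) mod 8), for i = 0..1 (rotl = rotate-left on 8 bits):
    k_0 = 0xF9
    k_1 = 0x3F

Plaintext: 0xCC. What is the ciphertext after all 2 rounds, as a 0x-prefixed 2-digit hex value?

0xC4

s_0 = plaintext = 0xCC
s_1 = Round(s_0, k_0) = 0x4B
s_2 = Round(s_1, k_1) = 0xC4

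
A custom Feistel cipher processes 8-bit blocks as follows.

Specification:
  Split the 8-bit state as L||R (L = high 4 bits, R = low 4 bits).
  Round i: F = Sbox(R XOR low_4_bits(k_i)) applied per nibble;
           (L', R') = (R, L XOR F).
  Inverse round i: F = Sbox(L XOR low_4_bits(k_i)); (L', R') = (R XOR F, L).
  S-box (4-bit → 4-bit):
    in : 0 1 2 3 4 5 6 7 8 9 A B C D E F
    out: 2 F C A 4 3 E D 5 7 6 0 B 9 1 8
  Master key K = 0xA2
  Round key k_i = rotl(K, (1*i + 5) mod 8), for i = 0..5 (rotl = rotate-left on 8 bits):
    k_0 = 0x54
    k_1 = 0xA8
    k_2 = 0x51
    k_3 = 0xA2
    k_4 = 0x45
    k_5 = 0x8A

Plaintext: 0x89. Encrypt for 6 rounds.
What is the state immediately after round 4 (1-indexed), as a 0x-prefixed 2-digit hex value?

0x9E

s_0 = plaintext = 0x89
s_1 = Round(s_0, k_0) = 0x91
s_2 = Round(s_1, k_1) = 0x1E
s_3 = Round(s_2, k_2) = 0xE9
s_4 = Round(s_3, k_3) = 0x9E
s_5 = Round(s_4, k_4) = 0xE9
s_6 = Round(s_5, k_5) = 0x94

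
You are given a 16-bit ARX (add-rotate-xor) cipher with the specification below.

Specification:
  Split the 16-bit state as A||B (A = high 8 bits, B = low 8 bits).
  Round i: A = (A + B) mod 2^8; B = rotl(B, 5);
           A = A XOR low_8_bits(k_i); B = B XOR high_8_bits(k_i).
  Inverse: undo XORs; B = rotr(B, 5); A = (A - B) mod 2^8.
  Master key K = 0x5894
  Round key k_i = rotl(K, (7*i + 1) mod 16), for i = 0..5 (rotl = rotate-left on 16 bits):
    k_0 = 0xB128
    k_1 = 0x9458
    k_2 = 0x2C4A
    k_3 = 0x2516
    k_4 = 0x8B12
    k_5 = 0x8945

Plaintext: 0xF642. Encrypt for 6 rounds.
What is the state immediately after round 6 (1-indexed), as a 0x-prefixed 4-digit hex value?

0x3AC0

s_0 = plaintext = 0xF642
s_1 = Round(s_0, k_0) = 0x10F9
s_2 = Round(s_1, k_1) = 0x51AB
s_3 = Round(s_2, k_2) = 0xB659
s_4 = Round(s_3, k_3) = 0x190E
s_5 = Round(s_4, k_4) = 0x354A
s_6 = Round(s_5, k_5) = 0x3AC0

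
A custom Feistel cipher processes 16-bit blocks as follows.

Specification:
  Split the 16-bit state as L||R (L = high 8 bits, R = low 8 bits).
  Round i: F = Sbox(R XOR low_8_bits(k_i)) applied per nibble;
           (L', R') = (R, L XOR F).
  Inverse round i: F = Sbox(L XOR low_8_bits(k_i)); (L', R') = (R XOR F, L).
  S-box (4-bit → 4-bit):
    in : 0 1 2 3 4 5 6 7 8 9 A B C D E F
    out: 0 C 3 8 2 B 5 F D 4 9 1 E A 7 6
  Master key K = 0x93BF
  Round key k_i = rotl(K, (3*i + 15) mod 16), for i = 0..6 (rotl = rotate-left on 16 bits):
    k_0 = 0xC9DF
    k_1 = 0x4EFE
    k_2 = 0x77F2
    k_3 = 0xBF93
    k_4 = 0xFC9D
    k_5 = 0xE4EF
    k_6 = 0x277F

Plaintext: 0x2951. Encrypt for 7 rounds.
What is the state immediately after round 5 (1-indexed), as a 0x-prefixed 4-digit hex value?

0x3AF9

s_0 = plaintext = 0x2951
s_1 = Round(s_0, k_0) = 0x51FE
s_2 = Round(s_1, k_1) = 0xFE51
s_3 = Round(s_2, k_2) = 0x5166
s_4 = Round(s_3, k_3) = 0x663A
s_5 = Round(s_4, k_4) = 0x3AF9
s_6 = Round(s_5, k_5) = 0xF9FF
s_7 = Round(s_6, k_6) = 0xFF29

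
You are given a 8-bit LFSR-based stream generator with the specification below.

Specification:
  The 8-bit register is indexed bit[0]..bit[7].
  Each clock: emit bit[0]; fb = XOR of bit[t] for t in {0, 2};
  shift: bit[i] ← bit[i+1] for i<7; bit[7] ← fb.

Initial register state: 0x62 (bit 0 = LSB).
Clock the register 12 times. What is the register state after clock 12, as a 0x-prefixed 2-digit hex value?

0x4F

reg_0 = 0x62
clock 1: out=0, reg = 0x31
clock 2: out=1, reg = 0x98
clock 3: out=0, reg = 0x4C
clock 4: out=0, reg = 0xA6
clock 5: out=0, reg = 0xD3
clock 6: out=1, reg = 0xE9
clock 7: out=1, reg = 0xF4
clock 8: out=0, reg = 0xFA
clock 9: out=0, reg = 0x7D
clock 10: out=1, reg = 0x3E
clock 11: out=0, reg = 0x9F
clock 12: out=1, reg = 0x4F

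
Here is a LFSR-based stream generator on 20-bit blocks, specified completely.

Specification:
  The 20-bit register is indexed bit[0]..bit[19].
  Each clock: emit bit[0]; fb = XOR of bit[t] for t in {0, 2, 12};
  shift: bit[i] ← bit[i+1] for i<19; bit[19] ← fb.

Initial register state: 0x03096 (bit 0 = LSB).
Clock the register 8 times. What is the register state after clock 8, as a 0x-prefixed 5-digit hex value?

reg_0 = 0x03096
clock 1: out=0, reg = 0x0184B
clock 2: out=1, reg = 0x00C25
clock 3: out=1, reg = 0x00612
clock 4: out=0, reg = 0x00309
clock 5: out=1, reg = 0x80184
clock 6: out=0, reg = 0xC00C2
clock 7: out=0, reg = 0x60061
clock 8: out=1, reg = 0xB0030

0xB0030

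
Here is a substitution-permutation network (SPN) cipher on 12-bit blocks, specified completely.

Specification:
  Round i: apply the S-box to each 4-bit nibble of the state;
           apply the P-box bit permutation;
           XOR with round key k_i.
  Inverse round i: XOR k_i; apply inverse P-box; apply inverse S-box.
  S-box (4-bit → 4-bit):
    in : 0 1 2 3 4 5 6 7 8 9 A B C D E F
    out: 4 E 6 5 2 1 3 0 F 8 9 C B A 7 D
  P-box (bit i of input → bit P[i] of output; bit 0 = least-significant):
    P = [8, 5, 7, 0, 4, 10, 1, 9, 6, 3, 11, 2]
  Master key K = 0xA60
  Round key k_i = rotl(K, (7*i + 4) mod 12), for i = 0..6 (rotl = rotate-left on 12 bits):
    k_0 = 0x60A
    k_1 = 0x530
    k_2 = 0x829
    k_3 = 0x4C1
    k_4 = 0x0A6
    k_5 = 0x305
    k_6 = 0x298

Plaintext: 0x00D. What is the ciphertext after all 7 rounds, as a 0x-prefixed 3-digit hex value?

0x016

s_0 = plaintext = 0x00D
s_1 = Round(s_0, k_0) = 0xE29
s_2 = Round(s_1, k_1) = 0x97B
s_3 = Round(s_2, k_2) = 0x8AC
s_4 = Round(s_3, k_3) = 0xFBC
s_5 = Round(s_4, k_4) = 0xBC1
s_6 = Round(s_5, k_5) = 0xDB0
s_7 = Round(s_6, k_6) = 0x016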